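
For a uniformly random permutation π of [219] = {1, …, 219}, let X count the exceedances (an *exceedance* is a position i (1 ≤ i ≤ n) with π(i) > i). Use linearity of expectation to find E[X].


Write X = Σ_{i=1}^{219} X_i, where X_i = 1_{π(i) > i}.
For each fixed i, π(i) is uniform over {1, …, 219} (marginal of a uniform permutation), so P[π(i) > i] = (n − i)/n. Summing: Σ_{i=1}^{219} (n − i)/n = (0 + 1 + … + 218)/219 = 219(219 − 1)/(2·219) = (219 − 1)/2.
Hence E[X] = Σ_{i=1}^{219} (219 − i)/219 = 109 ≈ 109.00000.

E[X] = 109 = 109.00000.


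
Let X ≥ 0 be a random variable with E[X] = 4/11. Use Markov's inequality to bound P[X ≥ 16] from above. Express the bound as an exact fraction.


μ = E[X] = 4/11, a = 16.
Markov: P[X ≥ 16] ≤ μ/a = (4/11)/16 = 1/44.
Numerically: ≈ 0.02273.
(Since a = 16 > μ = 0.36364, the bound 1/44 is < 1 and informative.)

P[X ≥ 16] ≤ 1/44 ≈ 0.02273.


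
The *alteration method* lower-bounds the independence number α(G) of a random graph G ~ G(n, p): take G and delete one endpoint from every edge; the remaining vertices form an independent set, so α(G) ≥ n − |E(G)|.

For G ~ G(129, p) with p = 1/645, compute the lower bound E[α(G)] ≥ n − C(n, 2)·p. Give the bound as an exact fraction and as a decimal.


E[|E(G)|] = C(129, 2)·p = 8256 · (1/645) = 64/5.
E[α(G)] ≥ n − E[|E(G)|] = 129 − 64/5 = 581/5.
Numerically: ≈ 116.20000.
(This is only a lower bound; the true E[α(G)] may be larger.)

E[α(G)] ≥ 581/5 ≈ 116.20000.


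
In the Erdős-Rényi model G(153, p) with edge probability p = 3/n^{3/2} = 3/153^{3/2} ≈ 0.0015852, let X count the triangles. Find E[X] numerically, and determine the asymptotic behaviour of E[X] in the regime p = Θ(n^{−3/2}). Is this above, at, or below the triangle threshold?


Number of potential triangles: C(153, 3) = 585276.
Each occurs with probability p³ ≈ (0.0015852)³ ≈ 3.98338538e-09.
By linearity: E[X] = C(153, 3)·p³ ≈ 585276 · 3.98338538e-09 ≈ 0.002331.
Since α = 3/2 > 1, p = c/n^{3/2} = o(1/n) is below the triangle threshold p ~ 1/n. Asymptotically E[X] ~ (c³/6)·n^{3(1−α)} = (3³/6)·n^{-1.5} → 0, so by Markov's inequality G has no triangles w.h.p.

E[X] ≈ 0.002331; in regime p = Θ(1/n^{3/2}) E[X] tends to 0 (below the triangle threshold p ~ 1/n).


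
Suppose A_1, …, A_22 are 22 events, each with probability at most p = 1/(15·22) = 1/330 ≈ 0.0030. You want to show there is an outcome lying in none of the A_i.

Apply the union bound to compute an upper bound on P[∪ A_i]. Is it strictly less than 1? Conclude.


Union bound: P[∪_{i=1}^{22} A_i] ≤ Σ_i P[A_i] ≤ 22·p = 22·(1/330) = 1/15.
Numerically: 1/15 ≈ 0.0667.
Is 1/15 < 1? YES.
Since P[∪ A_i] ≤ 1/15 < 1, the complement has P[∩ A_i^c] ≥ 1 − 1/15 = 14/15 > 0, so some outcome avoids every A_i.

22·p = 1/15 ≈ 0.0667; existence CERTIFIED by the union bound.


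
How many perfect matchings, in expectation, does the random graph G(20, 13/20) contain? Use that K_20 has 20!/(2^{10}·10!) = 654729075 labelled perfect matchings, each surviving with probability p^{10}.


K_20 has 20!/(2^{10}·10!) = 654729075 labelled perfect matchings.
For each such perfect matching H, let X_H = 1 if all 10 edges of H are present in G. Then P[X_H = 1] = p^{10} = (13/20)^{10} = 137858491849/10240000000000.
By linearity: E[X] = Σ_H E[X_H] = 654729075 · p^{10} = 654729075 · 137858491849/10240000000000 = 3610398513967632387/409600000000.
Numerically: E[X] ≈ 8.8144e+06.

E[X] = 654729075 · (13/20)^{10} = 3610398513967632387/409600000000 ≈ 8.8144e+06.


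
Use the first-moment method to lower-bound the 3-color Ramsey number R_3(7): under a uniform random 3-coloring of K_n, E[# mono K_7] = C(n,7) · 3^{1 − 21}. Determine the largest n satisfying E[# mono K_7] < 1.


We need C(n, 7) · 3^{1 − 21} < 1, i.e. C(n, 7) < 3^{21 − 1} = 3486784401.
Check values of n near the boundary:
  n = 77: C(77, 7) = 2404808340; 2404808340 < 3486784401? YES
  n = 78: C(78, 7) = 2641902120; 2641902120 < 3486784401? YES
  n = 79: C(79, 7) = 2898753715; 2898753715 < 3486784401? YES
  n = 80: C(80, 7) = 3176716400; 3176716400 < 3486784401? YES
  n = 81: C(81, 7) = 3477216600; 3477216600 < 3486784401? YES
  n = 82: C(82, 7) = 3801756816; 3801756816 < 3486784401? NO
The largest n with C(n, 7) < 3486784401 is n = 81 (where E[X] = 42928600/43046721 ≈ 0.997). Hence R_3(7) > 81, i.e. R_3(7) ≥ 82.

Largest n = 81; hence R_3(7) > 81.


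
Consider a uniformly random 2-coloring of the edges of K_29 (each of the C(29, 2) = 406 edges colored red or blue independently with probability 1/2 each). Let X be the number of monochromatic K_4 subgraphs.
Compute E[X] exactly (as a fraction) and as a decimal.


Let X = Σ_S X_S over the C(29, 4) = 23751 subsets S of size 4, where X_S = 1 if the K_4 on S is monochromatic.
For a fixed S, the K_4 on S has C(4, 2) = 6 edges. P[all 6 edges red] = (1/2)^6, and likewise for blue, so P[monochromatic] = 2·(1/2)^6 = 2^{1 − 6} = 1/32.
By linearity of expectation: E[X] = C(29, 4) · 2^{1 − 6} = 23751 · 1/32 = 23751/32.
Numerically: E[X] ≈ 742.2188.

E[X] = C(29,4)·2^(1−C(4,2)) = 23751/32 ≈ 742.2188.


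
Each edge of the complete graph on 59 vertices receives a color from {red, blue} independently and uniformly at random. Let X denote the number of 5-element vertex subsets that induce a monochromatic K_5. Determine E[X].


Let X = Σ_S X_S over the C(59, 5) = 5006386 subsets S of size 5, where X_S = 1 if the K_5 on S is monochromatic.
For a fixed S, the K_5 on S has C(5, 2) = 10 edges. P[all 10 edges red] = (1/2)^10, and likewise for blue, so P[monochromatic] = 2·(1/2)^10 = 2^{1 − 10} = 1/512.
By linearity of expectation: E[X] = C(59, 5) · 2^{1 − 10} = 5006386 · 1/512 = 2503193/256.
Numerically: E[X] ≈ 9778.098.

E[X] = C(59,5)·2^(1−C(5,2)) = 2503193/256 ≈ 9778.098.


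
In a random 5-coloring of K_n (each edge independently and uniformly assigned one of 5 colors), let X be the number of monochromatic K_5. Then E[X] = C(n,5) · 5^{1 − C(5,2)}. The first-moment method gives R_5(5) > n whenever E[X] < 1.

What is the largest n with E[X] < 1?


We need C(n, 5) · 5^{1 − 10} < 1, i.e. C(n, 5) < 5^{10 − 1} = 1953125.
Check values of n near the boundary:
  n = 47: C(47, 5) = 1533939; 1533939 < 1953125? YES
  n = 48: C(48, 5) = 1712304; 1712304 < 1953125? YES
  n = 49: C(49, 5) = 1906884; 1906884 < 1953125? YES
  n = 50: C(50, 5) = 2118760; 2118760 < 1953125? NO
  n = 51: C(51, 5) = 2349060; 2349060 < 1953125? NO
  n = 52: C(52, 5) = 2598960; 2598960 < 1953125? NO
The largest n with C(n, 5) < 1953125 is n = 49 (where E[X] = 1906884/1953125 ≈ 0.9763246). Hence R_5(5) > 49, i.e. R_5(5) ≥ 50.

Largest n = 49; hence R_5(5) > 49.


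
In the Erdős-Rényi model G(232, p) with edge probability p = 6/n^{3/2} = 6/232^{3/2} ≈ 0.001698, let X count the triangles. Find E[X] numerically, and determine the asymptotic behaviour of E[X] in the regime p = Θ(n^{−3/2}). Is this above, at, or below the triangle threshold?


Number of potential triangles: C(232, 3) = 2054360.
Each occurs with probability p³ ≈ (0.001698)³ ≈ 4.895058e-09.
By linearity: E[X] = C(232, 3)·p³ ≈ 2054360 · 4.895058e-09 ≈ 0.0101.
Since α = 3/2 > 1, p = c/n^{3/2} = o(1/n) is below the triangle threshold p ~ 1/n. Asymptotically E[X] ~ (c³/6)·n^{3(1−α)} = (6³/6)·n^{-1.5} → 0, so by Markov's inequality G has no triangles w.h.p.

E[X] ≈ 0.0101; in regime p = Θ(1/n^{3/2}) E[X] tends to 0 (below the triangle threshold p ~ 1/n).


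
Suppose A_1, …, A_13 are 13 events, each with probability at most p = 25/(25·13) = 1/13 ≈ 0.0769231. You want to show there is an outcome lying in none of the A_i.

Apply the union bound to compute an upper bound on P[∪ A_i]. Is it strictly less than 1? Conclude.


Union bound: P[∪_{i=1}^{13} A_i] ≤ Σ_i P[A_i] ≤ 13·p = 13·(1/13) = 1.
Numerically: 1 ≈ 1.0000000.
Is 1 < 1? NO.
Since the bound 1 is ≥ 1, the union bound is uninformative here; it does NOT by itself certify existence.

13·p = 1 ≈ 1.0000000; existence NOT certified by the union bound.


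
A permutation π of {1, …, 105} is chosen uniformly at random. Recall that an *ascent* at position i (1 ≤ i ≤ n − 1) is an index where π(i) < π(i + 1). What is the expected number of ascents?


Write X = Σ X_I over i = 1, …, 104, with X_I the indicator of one ascent.
There are 104 indicators.
For each fixed i, the pair (π(i), π(i+1)) is a uniformly random ordered pair of distinct values from {1, …, 105}; by symmetry P[π(i) < π(i+1)] = 1/2.
By linearity: E[X] = 104 · (1/2) = (105 − 1) · (1/2) = 52 ≈ 52.0000.

E[X] = 52 = 52.0000.


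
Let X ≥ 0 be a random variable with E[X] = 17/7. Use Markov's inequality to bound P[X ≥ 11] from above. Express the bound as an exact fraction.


μ = E[X] = 17/7, a = 11.
Markov: P[X ≥ 11] ≤ μ/a = (17/7)/11 = 17/77.
Numerically: ≈ 0.220779.
(Since a = 11 > μ = 2.428571, the bound 17/77 is < 1 and informative.)

P[X ≥ 11] ≤ 17/77 ≈ 0.220779.


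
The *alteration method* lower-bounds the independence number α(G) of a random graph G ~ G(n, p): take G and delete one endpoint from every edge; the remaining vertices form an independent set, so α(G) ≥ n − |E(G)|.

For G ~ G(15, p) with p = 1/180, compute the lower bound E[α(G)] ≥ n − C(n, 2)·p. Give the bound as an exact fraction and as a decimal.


E[|E(G)|] = C(15, 2)·p = 105 · (1/180) = 7/12.
E[α(G)] ≥ n − E[|E(G)|] = 15 − 7/12 = 173/12.
Numerically: ≈ 14.4167.
(This is only a lower bound; the true E[α(G)] may be larger.)

E[α(G)] ≥ 173/12 ≈ 14.4167.


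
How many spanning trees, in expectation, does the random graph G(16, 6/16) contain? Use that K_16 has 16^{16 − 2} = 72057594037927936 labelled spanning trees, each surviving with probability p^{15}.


K_16 has 16^{16 − 2} = 72057594037927936 labelled spanning trees.
For each such spanning tree H, let X_H = 1 if all 15 edges of H are present in G. Then P[X_H = 1] = p^{15} = (3/8)^{15} = 14348907/35184372088832.
By linearity of expectation: E[X] = Σ_H E[X_H] = 72057594037927936 · p^{15} = 72057594037927936 · 14348907/35184372088832 = 29386561536.
Numerically: E[X] ≈ 2.9387e+10.

E[X] = 72057594037927936 · (3/8)^{15} = 29386561536 ≈ 2.9387e+10.


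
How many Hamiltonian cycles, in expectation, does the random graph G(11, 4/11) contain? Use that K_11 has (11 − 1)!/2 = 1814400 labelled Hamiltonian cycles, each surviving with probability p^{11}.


K_11 has (11 − 1)!/2 = 1814400 labelled Hamiltonian cycles.
For each such Hamiltonian cycle H, let X_H = 1 if all 11 edges of H are present in G. Then P[X_H = 1] = p^{11} = (4/11)^{11} = 4194304/285311670611.
Summing the indicators: E[X] = Σ_H E[X_H] = 1814400 · p^{11} = 1814400 · 4194304/285311670611 = 7610145177600/285311670611.
Numerically: E[X] ≈ 26.7.

E[X] = 1814400 · (4/11)^{11} = 7610145177600/285311670611 ≈ 26.7.


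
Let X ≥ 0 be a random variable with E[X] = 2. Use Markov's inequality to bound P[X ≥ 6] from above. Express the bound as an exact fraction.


μ = E[X] = 2, a = 6.
Markov: P[X ≥ 6] ≤ μ/a = (2)/6 = 1/3.
Numerically: ≈ 0.333333.
(Since a = 6 > μ = 2.000000, the bound 1/3 is < 1 and informative.)

P[X ≥ 6] ≤ 1/3 ≈ 0.333333.


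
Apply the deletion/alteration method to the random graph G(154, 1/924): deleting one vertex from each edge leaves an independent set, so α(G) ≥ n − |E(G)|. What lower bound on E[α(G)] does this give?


E[|E(G)|] = C(154, 2)·p = 11781 · (1/924) = 51/4.
E[α(G)] ≥ n − E[|E(G)|] = 154 − 51/4 = 565/4.
Numerically: ≈ 141.250.
(This is only a lower bound; the true E[α(G)] may be larger.)

E[α(G)] ≥ 565/4 ≈ 141.250.


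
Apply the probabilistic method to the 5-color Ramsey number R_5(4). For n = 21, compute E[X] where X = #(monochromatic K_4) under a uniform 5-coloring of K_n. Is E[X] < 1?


E[X] = C(21, 4) · 5^{1 − 6} = 5985 · 5^{−5} = 5985/3125.
As a reduced fraction: E[X] = 1197/625 ≈ 1.9152000.
Is E[X] < 1? NO.
Since E[X] ≥ 1, the first-moment bound is inconclusive at n = 21; it does NOT by itself certify R_5(4) > 21.

E[X] = 1197/625 ≈ 1.9152000; E[X] ≥ 1; first-moment method inconclusive here.


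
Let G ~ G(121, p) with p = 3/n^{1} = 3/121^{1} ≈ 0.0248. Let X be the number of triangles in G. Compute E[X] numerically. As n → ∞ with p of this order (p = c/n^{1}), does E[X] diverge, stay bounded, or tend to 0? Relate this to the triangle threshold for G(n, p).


Number of potential triangles: C(121, 3) = 287980.
Each occurs with probability p³ ≈ (0.0248)³ ≈ 1.52408e-05.
By linearity: E[X] = C(121, 3)·p³ ≈ 287980 · 1.52408e-05 ≈ 4.389.
Here α = 1, so p = 3/n is exactly at the triangle threshold p ~ 1/n. Asymptotically E[X] → c³/6 = 3³/6 = 9/2 ≈ 4.500, a bounded constant. In this regime the triangle count is asymptotically Poisson(c³/6).

E[X] ≈ 4.389; in regime p = Θ(1/n^{1}) E[X] stays bounded (at the triangle threshold p ~ 1/n).


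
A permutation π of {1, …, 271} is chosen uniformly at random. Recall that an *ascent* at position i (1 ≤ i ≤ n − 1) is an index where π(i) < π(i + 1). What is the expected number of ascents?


Write X = Σ X_I over i = 1, …, 270, with X_I the indicator of one ascent.
There are 270 indicators.
For each fixed i, the pair (π(i), π(i+1)) is a uniformly random ordered pair of distinct values from {1, …, 271}; by symmetry P[π(i) < π(i+1)] = 1/2.
By linearity: E[X] = 270 · (1/2) = (271 − 1) · (1/2) = 135 ≈ 135.000000.

E[X] = 135 = 135.000000.


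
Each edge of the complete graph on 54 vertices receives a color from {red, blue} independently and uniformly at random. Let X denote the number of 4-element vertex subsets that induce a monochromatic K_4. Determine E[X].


Let X = Σ_S X_S over the C(54, 4) = 316251 subsets S of size 4, where X_S = 1 if the K_4 on S is monochromatic.
For a fixed S, the K_4 on S has C(4, 2) = 6 edges. P[all 6 edges red] = (1/2)^6, and likewise for blue, so P[monochromatic] = 2·(1/2)^6 = 2^{1 − 6} = 1/32.
By linearity: E[X] = C(54, 4) · 2^{1 − 6} = 316251 · 1/32 = 316251/32.
Numerically: E[X] ≈ 9882.843750.

E[X] = C(54,4)·2^(1−C(4,2)) = 316251/32 ≈ 9882.843750.


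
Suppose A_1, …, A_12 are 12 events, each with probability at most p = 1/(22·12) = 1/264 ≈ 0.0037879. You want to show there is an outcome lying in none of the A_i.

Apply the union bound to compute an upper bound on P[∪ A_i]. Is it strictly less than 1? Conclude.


Union bound: P[∪_{i=1}^{12} A_i] ≤ Σ_i P[A_i] ≤ 12·p = 12·(1/264) = 1/22.
Numerically: 1/22 ≈ 0.0454545.
Is 1/22 < 1? YES.
Since P[∪ A_i] ≤ 1/22 < 1, the complement has P[∩ A_i^c] ≥ 1 − 1/22 = 21/22 > 0, so some outcome avoids every A_i.

12·p = 1/22 ≈ 0.0454545; existence CERTIFIED by the union bound.


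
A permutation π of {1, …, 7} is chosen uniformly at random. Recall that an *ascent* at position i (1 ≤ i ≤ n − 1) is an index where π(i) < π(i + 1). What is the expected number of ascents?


Write X = Σ X_I over i = 1, …, 6, with X_I the indicator of one ascent.
There are 6 indicators.
For each fixed i, the pair (π(i), π(i+1)) is a uniformly random ordered pair of distinct values from {1, …, 7}; by symmetry P[π(i) < π(i+1)] = 1/2.
By linearity: E[X] = 6 · (1/2) = (7 − 1) · (1/2) = 3 ≈ 3.00000.

E[X] = 3 = 3.00000.


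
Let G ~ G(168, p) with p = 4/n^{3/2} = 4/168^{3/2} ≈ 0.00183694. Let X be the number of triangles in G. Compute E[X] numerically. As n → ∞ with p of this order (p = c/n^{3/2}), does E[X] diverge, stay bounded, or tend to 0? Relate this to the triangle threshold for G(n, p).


Number of potential triangles: C(168, 3) = 776216.
Each occurs with probability p³ ≈ (0.00183694)³ ≈ 6.19852285e-09.
By linearity: E[X] = C(168, 3)·p³ ≈ 776216 · 6.19852285e-09 ≈ 0.004811.
Since α = 3/2 > 1, p = c/n^{3/2} = o(1/n) is below the triangle threshold p ~ 1/n. Asymptotically E[X] ~ (c³/6)·n^{3(1−α)} = (4³/6)·n^{-1.5} → 0, so by Markov's inequality G has no triangles w.h.p.

E[X] ≈ 0.004811; in regime p = Θ(1/n^{3/2}) E[X] tends to 0 (below the triangle threshold p ~ 1/n).


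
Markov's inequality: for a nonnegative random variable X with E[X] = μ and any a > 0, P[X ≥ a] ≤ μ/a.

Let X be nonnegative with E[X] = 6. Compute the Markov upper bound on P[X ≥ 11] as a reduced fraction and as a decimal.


μ = E[X] = 6, a = 11.
Markov: P[X ≥ 11] ≤ μ/a = (6)/11 = 6/11.
Numerically: ≈ 0.545455.
(Since a = 11 > μ = 6.000000, the bound 6/11 is < 1 and informative.)

P[X ≥ 11] ≤ 6/11 ≈ 0.545455.


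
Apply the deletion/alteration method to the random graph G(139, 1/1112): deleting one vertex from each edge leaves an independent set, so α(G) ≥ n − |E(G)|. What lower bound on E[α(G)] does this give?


E[|E(G)|] = C(139, 2)·p = 9591 · (1/1112) = 69/8.
E[α(G)] ≥ n − E[|E(G)|] = 139 − 69/8 = 1043/8.
Numerically: ≈ 130.3750.
(This is only a lower bound; the true E[α(G)] may be larger.)

E[α(G)] ≥ 1043/8 ≈ 130.3750.


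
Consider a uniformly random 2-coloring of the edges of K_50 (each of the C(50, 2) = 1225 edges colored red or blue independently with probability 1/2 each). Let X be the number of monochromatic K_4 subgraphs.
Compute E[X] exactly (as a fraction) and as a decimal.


Let X = Σ_S X_S over the C(50, 4) = 230300 subsets S of size 4, where X_S = 1 if the K_4 on S is monochromatic.
For a fixed S, the K_4 on S has C(4, 2) = 6 edges. P[all 6 edges red] = (1/2)^6, and likewise for blue, so P[monochromatic] = 2·(1/2)^6 = 2^{1 − 6} = 1/32.
By linearity of expectation: E[X] = C(50, 4) · 2^{1 − 6} = 230300 · 1/32 = 57575/8.
Numerically: E[X] ≈ 7196.8750.

E[X] = C(50,4)·2^(1−C(4,2)) = 57575/8 ≈ 7196.8750.


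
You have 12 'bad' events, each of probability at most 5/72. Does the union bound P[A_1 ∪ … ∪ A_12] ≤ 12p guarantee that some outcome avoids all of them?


Union bound: P[∪_{i=1}^{12} A_i] ≤ Σ_i P[A_i] ≤ 12·p = 12·(5/72) = 5/6.
Numerically: 5/6 ≈ 0.833.
Is 5/6 < 1? YES.
Since P[∪ A_i] ≤ 5/6 < 1, the complement has P[∩ A_i^c] ≥ 1 − 5/6 = 1/6 > 0, so some outcome avoids every A_i.

12·p = 5/6 ≈ 0.833; existence CERTIFIED by the union bound.


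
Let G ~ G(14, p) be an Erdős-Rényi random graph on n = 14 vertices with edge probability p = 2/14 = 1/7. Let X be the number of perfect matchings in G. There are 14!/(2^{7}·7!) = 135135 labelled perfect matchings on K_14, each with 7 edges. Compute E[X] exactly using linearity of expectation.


K_14 has 14!/(2^{7}·7!) = 135135 labelled perfect matchings.
For each such perfect matching H, let X_H = 1 if all 7 edges of H are present in G. Then P[X_H = 1] = p^{7} = (1/7)^{7} = 1/823543.
By linearity: E[X] = Σ_H E[X_H] = 135135 · p^{7} = 135135 · 1/823543 = 19305/117649.
Numerically: E[X] ≈ 0.16409.

E[X] = 135135 · (1/7)^{7} = 19305/117649 ≈ 0.16409.


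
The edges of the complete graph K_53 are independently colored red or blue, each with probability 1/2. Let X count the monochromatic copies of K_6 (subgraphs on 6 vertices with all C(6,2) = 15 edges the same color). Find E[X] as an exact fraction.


Let X = Σ_S X_S over the C(53, 6) = 22957480 subsets S of size 6, where X_S = 1 if the K_6 on S is monochromatic.
For a fixed S, the K_6 on S has C(6, 2) = 15 edges. P[all 15 edges red] = (1/2)^15, and likewise for blue, so P[monochromatic] = 2·(1/2)^15 = 2^{1 − 15} = 1/16384.
By linearity of expectation: E[X] = C(53, 6) · 2^{1 − 15} = 22957480 · 1/16384 = 2869685/2048.
Numerically: E[X] ≈ 1401.21338.

E[X] = C(53,6)·2^(1−C(6,2)) = 2869685/2048 ≈ 1401.21338.


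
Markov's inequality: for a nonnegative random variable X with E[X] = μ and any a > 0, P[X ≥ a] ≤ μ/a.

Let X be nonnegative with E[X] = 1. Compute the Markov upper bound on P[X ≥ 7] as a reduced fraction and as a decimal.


μ = E[X] = 1, a = 7.
Markov: P[X ≥ 7] ≤ μ/a = (1)/7 = 1/7.
Numerically: ≈ 0.1429.
(Since a = 7 > μ = 1.0000, the bound 1/7 is < 1 and informative.)

P[X ≥ 7] ≤ 1/7 ≈ 0.1429.


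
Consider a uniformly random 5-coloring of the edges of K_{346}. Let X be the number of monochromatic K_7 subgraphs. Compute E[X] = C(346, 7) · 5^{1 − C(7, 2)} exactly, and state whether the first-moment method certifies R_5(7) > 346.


E[X] = C(346, 7) · 5^{1 − 21} = 110809404801480 · 5^{−20} = 110809404801480/95367431640625.
As a reduced fraction: E[X] = 22161880960296/19073486328125 ≈ 1.162.
Is E[X] < 1? NO.
Since E[X] ≥ 1, the first-moment bound is inconclusive at n = 346; it does NOT by itself certify R_5(7) > 346.

E[X] = 22161880960296/19073486328125 ≈ 1.162; E[X] ≥ 1; first-moment method inconclusive here.


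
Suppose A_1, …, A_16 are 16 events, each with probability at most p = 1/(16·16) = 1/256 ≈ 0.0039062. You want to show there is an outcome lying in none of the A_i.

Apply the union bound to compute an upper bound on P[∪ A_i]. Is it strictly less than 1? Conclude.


Union bound: P[∪_{i=1}^{16} A_i] ≤ Σ_i P[A_i] ≤ 16·p = 16·(1/256) = 1/16.
Numerically: 1/16 ≈ 0.0625000.
Is 1/16 < 1? YES.
Since P[∪ A_i] ≤ 1/16 < 1, the complement has P[∩ A_i^c] ≥ 1 − 1/16 = 15/16 > 0, so some outcome avoids every A_i.

16·p = 1/16 ≈ 0.0625000; existence CERTIFIED by the union bound.


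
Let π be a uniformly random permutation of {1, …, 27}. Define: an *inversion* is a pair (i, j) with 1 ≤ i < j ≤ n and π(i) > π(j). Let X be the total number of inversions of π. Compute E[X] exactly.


Write X = Σ X_I over the C(27, 2) = 351 pairs i < j, with X_I the indicator of one inversion.
There are 351 indicators.
For each fixed pair i < j, the values π(i) and π(j) are two distinct elements of {1, …, 27} in uniformly random order; by symmetry P[π(i) > π(j)] = 1/2.
By linearity: E[X] = 351 · (1/2) = C(27, 2) · (1/2) = 351/2 = 351/2 ≈ 175.5000.

E[X] = 351/2 = 175.5000.


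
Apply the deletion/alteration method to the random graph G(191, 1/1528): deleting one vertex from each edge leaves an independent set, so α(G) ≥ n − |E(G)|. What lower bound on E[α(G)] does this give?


E[|E(G)|] = C(191, 2)·p = 18145 · (1/1528) = 95/8.
E[α(G)] ≥ n − E[|E(G)|] = 191 − 95/8 = 1433/8.
Numerically: ≈ 179.125.
(This is only a lower bound; the true E[α(G)] may be larger.)

E[α(G)] ≥ 1433/8 ≈ 179.125.


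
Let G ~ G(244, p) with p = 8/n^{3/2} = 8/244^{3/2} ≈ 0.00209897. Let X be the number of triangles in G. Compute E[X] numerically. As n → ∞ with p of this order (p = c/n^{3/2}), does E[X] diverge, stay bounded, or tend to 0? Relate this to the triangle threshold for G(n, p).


Number of potential triangles: C(244, 3) = 2391444.
Each occurs with probability p³ ≈ (0.00209897)³ ≈ 9.24731693e-09.
By linearity: E[X] = C(244, 3)·p³ ≈ 2391444 · 9.24731693e-09 ≈ 0.022114.
Since α = 3/2 > 1, p = c/n^{3/2} = o(1/n) is below the triangle threshold p ~ 1/n. Asymptotically E[X] ~ (c³/6)·n^{3(1−α)} = (8³/6)·n^{-1.5} → 0, so by Markov's inequality G has no triangles w.h.p.

E[X] ≈ 0.022114; in regime p = Θ(1/n^{3/2}) E[X] tends to 0 (below the triangle threshold p ~ 1/n).


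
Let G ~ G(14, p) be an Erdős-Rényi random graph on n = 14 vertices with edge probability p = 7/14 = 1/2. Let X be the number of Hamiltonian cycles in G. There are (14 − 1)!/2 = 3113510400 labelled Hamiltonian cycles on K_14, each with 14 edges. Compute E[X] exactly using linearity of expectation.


K_14 has (14 − 1)!/2 = 3113510400 labelled Hamiltonian cycles.
For each such Hamiltonian cycle H, let X_H = 1 if all 14 edges of H are present in G. Then P[X_H = 1] = p^{14} = (1/2)^{14} = 1/16384.
Summing the indicators: E[X] = Σ_H E[X_H] = 3113510400 · p^{14} = 3113510400 · 1/16384 = 6081075/32.
Numerically: E[X] ≈ 190034.

E[X] = 3113510400 · (1/2)^{14} = 6081075/32 ≈ 190034.


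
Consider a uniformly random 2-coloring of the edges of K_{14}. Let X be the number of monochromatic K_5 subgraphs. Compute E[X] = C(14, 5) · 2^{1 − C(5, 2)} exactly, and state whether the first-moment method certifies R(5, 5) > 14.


E[X] = C(14, 5) · 2^{1 − 10} = 2002 · 2^{−9} = 2002/512.
As a reduced fraction: E[X] = 1001/256 ≈ 3.9101562.
Is E[X] < 1? NO.
Since E[X] ≥ 1, the first-moment bound is inconclusive at n = 14; it does NOT by itself certify R(5, 5) > 14.

E[X] = 1001/256 ≈ 3.9101562; E[X] ≥ 1; first-moment method inconclusive here.


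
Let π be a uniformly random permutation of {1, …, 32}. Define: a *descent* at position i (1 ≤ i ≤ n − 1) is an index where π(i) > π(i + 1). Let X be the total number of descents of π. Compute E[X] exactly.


Write X = Σ X_I over i = 1, …, 31, with X_I the indicator of one descent.
There are 31 indicators.
For each fixed i, the pair (π(i), π(i+1)) is a uniformly random ordered pair of distinct values from {1, …, 32}; by symmetry P[π(i) > π(i+1)] = 1/2.
By linearity: E[X] = 31 · (1/2) = (32 − 1) · (1/2) = 31/2 ≈ 15.5000.

E[X] = 31/2 = 15.5000.


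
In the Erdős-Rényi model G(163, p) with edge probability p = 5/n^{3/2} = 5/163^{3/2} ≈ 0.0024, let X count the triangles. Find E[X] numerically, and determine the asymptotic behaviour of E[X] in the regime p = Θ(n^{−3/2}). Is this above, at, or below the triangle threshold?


Number of potential triangles: C(163, 3) = 708561.
Each occurs with probability p³ ≈ (0.0024)³ ≈ 1.38697e-08.
By linearity: E[X] = C(163, 3)·p³ ≈ 708561 · 1.38697e-08 ≈ 0.010.
Since α = 3/2 > 1, p = c/n^{3/2} = o(1/n) is below the triangle threshold p ~ 1/n. Asymptotically E[X] ~ (c³/6)·n^{3(1−α)} = (5³/6)·n^{-1.5} → 0, so by Markov's inequality G has no triangles w.h.p.

E[X] ≈ 0.010; in regime p = Θ(1/n^{3/2}) E[X] tends to 0 (below the triangle threshold p ~ 1/n).


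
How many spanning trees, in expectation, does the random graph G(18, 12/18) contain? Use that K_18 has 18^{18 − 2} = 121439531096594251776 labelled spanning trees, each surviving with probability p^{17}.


K_18 has 18^{18 − 2} = 121439531096594251776 labelled spanning trees.
For each such spanning tree H, let X_H = 1 if all 17 edges of H are present in G. Then P[X_H = 1] = p^{17} = (2/3)^{17} = 131072/129140163.
By linearity of expectation: E[X] = Σ_H E[X_H] = 121439531096594251776 · p^{17} = 121439531096594251776 · 131072/129140163 = 123256172596690944.
Numerically: E[X] ≈ 1.233e+17.

E[X] = 121439531096594251776 · (2/3)^{17} = 123256172596690944 ≈ 1.233e+17.


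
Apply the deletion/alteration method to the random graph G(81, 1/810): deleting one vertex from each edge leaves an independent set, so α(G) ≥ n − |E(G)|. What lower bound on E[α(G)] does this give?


E[|E(G)|] = C(81, 2)·p = 3240 · (1/810) = 4.
E[α(G)] ≥ n − E[|E(G)|] = 81 − 4 = 77.
Numerically: ≈ 77.0000.
(This is only a lower bound; the true E[α(G)] may be larger.)

E[α(G)] ≥ 77 ≈ 77.0000.


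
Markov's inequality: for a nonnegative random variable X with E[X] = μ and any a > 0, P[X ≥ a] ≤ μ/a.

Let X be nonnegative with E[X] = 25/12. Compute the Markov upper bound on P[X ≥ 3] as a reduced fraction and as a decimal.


μ = E[X] = 25/12, a = 3.
Markov: P[X ≥ 3] ≤ μ/a = (25/12)/3 = 25/36.
Numerically: ≈ 0.694.
(Since a = 3 > μ = 2.083, the bound 25/36 is < 1 and informative.)

P[X ≥ 3] ≤ 25/36 ≈ 0.694.


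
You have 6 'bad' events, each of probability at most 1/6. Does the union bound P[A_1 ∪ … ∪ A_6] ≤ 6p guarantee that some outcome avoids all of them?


Union bound: P[∪_{i=1}^{6} A_i] ≤ Σ_i P[A_i] ≤ 6·p = 6·(1/6) = 1.
Numerically: 1 ≈ 1.000.
Is 1 < 1? NO.
Since the bound 1 is ≥ 1, the union bound is uninformative here; it does NOT by itself certify existence.

6·p = 1 ≈ 1.000; existence NOT certified by the union bound.


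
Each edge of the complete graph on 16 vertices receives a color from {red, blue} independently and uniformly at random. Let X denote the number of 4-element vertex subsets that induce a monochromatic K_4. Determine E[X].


Let X = Σ_S X_S over the C(16, 4) = 1820 subsets S of size 4, where X_S = 1 if the K_4 on S is monochromatic.
For a fixed S, the K_4 on S has C(4, 2) = 6 edges. P[all 6 edges red] = (1/2)^6, and likewise for blue, so P[monochromatic] = 2·(1/2)^6 = 2^{1 − 6} = 1/32.
By linearity of expectation: E[X] = C(16, 4) · 2^{1 − 6} = 1820 · 1/32 = 455/8.
Numerically: E[X] ≈ 56.875.

E[X] = C(16,4)·2^(1−C(4,2)) = 455/8 ≈ 56.875.


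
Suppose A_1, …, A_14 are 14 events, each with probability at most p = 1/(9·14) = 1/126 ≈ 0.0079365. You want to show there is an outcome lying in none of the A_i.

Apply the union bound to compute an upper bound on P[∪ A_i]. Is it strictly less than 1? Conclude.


Union bound: P[∪_{i=1}^{14} A_i] ≤ Σ_i P[A_i] ≤ 14·p = 14·(1/126) = 1/9.
Numerically: 1/9 ≈ 0.1111111.
Is 1/9 < 1? YES.
Since P[∪ A_i] ≤ 1/9 < 1, the complement has P[∩ A_i^c] ≥ 1 − 1/9 = 8/9 > 0, so some outcome avoids every A_i.

14·p = 1/9 ≈ 0.1111111; existence CERTIFIED by the union bound.


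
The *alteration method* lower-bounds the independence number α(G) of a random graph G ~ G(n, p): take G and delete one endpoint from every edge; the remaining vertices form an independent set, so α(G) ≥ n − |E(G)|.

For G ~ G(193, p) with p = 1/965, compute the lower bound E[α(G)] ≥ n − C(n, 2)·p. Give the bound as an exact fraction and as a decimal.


E[|E(G)|] = C(193, 2)·p = 18528 · (1/965) = 96/5.
E[α(G)] ≥ n − E[|E(G)|] = 193 − 96/5 = 869/5.
Numerically: ≈ 173.800.
(This is only a lower bound; the true E[α(G)] may be larger.)

E[α(G)] ≥ 869/5 ≈ 173.800.


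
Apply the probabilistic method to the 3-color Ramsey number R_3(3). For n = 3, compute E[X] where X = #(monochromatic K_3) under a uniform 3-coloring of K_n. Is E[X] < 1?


E[X] = C(3, 3) · 3^{1 − 3} = 1 · 3^{−2} = 1/9.
As a reduced fraction: E[X] = 1/9 ≈ 0.1111111.
Is E[X] < 1? YES.
Since E[X] < 1, there exists a 3-coloring of K_{3} with no monochromatic K_3; hence R_3(3) > 3.

E[X] = 1/9 ≈ 0.1111111; E[X] < 1, so R_3(3) > 3.


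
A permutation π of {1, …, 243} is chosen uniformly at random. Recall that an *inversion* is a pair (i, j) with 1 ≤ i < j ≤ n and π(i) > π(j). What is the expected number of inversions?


Write X = Σ X_I over the C(243, 2) = 29403 pairs i < j, with X_I the indicator of one inversion.
There are 29403 indicators.
For each fixed pair i < j, the values π(i) and π(j) are two distinct elements of {1, …, 243} in uniformly random order; by symmetry P[π(i) > π(j)] = 1/2.
By linearity: E[X] = 29403 · (1/2) = C(243, 2) · (1/2) = 29403/2 = 29403/2 ≈ 14701.50000.

E[X] = 29403/2 = 14701.50000.


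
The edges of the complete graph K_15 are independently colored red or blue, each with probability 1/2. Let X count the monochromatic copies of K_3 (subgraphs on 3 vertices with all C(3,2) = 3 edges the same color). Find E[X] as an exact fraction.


Let X = Σ_S X_S over the C(15, 3) = 455 subsets S of size 3, where X_S = 1 if the K_3 on S is monochromatic.
For a fixed S, the K_3 on S has C(3, 2) = 3 edges. P[all 3 edges red] = (1/2)^3, and likewise for blue, so P[monochromatic] = 2·(1/2)^3 = 2^{1 − 3} = 1/4.
Summing: E[X] = C(15, 3) · 2^{1 − 3} = 455 · 1/4 = 455/4.
Numerically: E[X] ≈ 113.7500.

E[X] = C(15,3)·2^(1−C(3,2)) = 455/4 ≈ 113.7500.


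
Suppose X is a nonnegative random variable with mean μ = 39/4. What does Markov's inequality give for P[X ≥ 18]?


μ = E[X] = 39/4, a = 18.
Markov: P[X ≥ 18] ≤ μ/a = (39/4)/18 = 13/24.
Numerically: ≈ 0.54167.
(Since a = 18 > μ = 9.75000, the bound 13/24 is < 1 and informative.)

P[X ≥ 18] ≤ 13/24 ≈ 0.54167.


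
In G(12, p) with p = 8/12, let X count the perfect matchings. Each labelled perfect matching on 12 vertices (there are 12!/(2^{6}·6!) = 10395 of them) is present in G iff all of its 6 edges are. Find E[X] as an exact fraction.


K_12 has 12!/(2^{6}·6!) = 10395 labelled perfect matchings.
For each such perfect matching H, let X_H = 1 if all 6 edges of H are present in G. Then P[X_H = 1] = p^{6} = (2/3)^{6} = 64/729.
Summing the indicators: E[X] = Σ_H E[X_H] = 10395 · p^{6} = 10395 · 64/729 = 24640/27.
Numerically: E[X] ≈ 912.59.

E[X] = 10395 · (2/3)^{6} = 24640/27 ≈ 912.59.


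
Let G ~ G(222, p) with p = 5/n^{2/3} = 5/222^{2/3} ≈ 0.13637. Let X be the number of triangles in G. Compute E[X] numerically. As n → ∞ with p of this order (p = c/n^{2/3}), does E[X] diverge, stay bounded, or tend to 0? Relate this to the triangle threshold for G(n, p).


Number of potential triangles: C(222, 3) = 1798940.
Each occurs with probability p³ ≈ (0.13637)³ ≈ 2.5363201e-03.
By linearity: E[X] = C(222, 3)·p³ ≈ 1798940 · 2.5363201e-03 ≈ 4562.68769.
Since α = 2/3 < 1, p = c/n^{2/3} ≫ 1/n is above the triangle threshold p ~ 1/n. Asymptotically E[X] ~ (c³/6)·n^{3(1−α)} = (5³/6)·n^{1} → ∞; triangles are abundant w.h.p.

E[X] ≈ 4562.68769; in regime p = Θ(1/n^{2/3}) E[X] diverges (above the triangle threshold p ~ 1/n).


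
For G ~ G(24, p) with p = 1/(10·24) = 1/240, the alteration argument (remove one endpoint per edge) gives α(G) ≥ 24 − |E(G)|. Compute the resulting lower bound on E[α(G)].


E[|E(G)|] = C(24, 2)·p = 276 · (1/240) = 23/20.
E[α(G)] ≥ n − E[|E(G)|] = 24 − 23/20 = 457/20.
Numerically: ≈ 22.85000.
(This is only a lower bound; the true E[α(G)] may be larger.)

E[α(G)] ≥ 457/20 ≈ 22.85000.


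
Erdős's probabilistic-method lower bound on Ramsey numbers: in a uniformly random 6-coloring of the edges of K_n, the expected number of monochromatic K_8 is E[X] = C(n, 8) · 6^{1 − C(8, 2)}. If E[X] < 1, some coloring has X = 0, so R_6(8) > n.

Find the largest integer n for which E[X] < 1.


We need C(n, 8) · 6^{1 − 28} < 1, i.e. C(n, 8) < 6^{28 − 1} = 1023490369077469249536.
Check values of n near the boundary:
  n = 1592: C(1592, 8) = 1005480414540892933435; 1005480414540892933435 < 1023490369077469249536? YES
  n = 1593: C(1593, 8) = 1010555394551193970323; 1010555394551193970323 < 1023490369077469249536? YES
  n = 1594: C(1594, 8) = 1015652773590544255167; 1015652773590544255167 < 1023490369077469249536? YES
  n = 1595: C(1595, 8) = 1020772636343363633895; 1020772636343363633895 < 1023490369077469249536? YES
  n = 1596: C(1596, 8) = 1025915067760710553965; 1025915067760710553965 < 1023490369077469249536? NO
  n = 1597: C(1597, 8) = 1031080153060953275445; 1031080153060953275445 < 1023490369077469249536? NO
The largest n with C(n, 8) < 1023490369077469249536 is n = 1595 (where E[X] = 113419181815929292655/113721152119718805504 ≈ 0.9973446). Hence R_6(8) > 1595, i.e. R_6(8) ≥ 1596.

Largest n = 1595; hence R_6(8) > 1595.


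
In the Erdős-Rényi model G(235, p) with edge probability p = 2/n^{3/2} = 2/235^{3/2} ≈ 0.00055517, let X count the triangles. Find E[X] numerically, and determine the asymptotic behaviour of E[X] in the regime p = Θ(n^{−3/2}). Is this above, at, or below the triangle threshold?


Number of potential triangles: C(235, 3) = 2135445.
Each occurs with probability p³ ≈ (0.00055517)³ ≈ 1.7111363e-10.
By linearity: E[X] = C(235, 3)·p³ ≈ 2135445 · 1.7111363e-10 ≈ 0.00037.
Since α = 3/2 > 1, p = c/n^{3/2} = o(1/n) is below the triangle threshold p ~ 1/n. Asymptotically E[X] ~ (c³/6)·n^{3(1−α)} = (2³/6)·n^{-1.5} → 0, so by Markov's inequality G has no triangles w.h.p.

E[X] ≈ 0.00037; in regime p = Θ(1/n^{3/2}) E[X] tends to 0 (below the triangle threshold p ~ 1/n).


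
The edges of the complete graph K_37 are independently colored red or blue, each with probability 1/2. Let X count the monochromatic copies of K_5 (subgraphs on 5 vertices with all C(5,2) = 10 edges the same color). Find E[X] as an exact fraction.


Let X = Σ_S X_S over the C(37, 5) = 435897 subsets S of size 5, where X_S = 1 if the K_5 on S is monochromatic.
For a fixed S, the K_5 on S has C(5, 2) = 10 edges. P[all 10 edges red] = (1/2)^10, and likewise for blue, so P[monochromatic] = 2·(1/2)^10 = 2^{1 − 10} = 1/512.
By linearity of expectation: E[X] = C(37, 5) · 2^{1 − 10} = 435897 · 1/512 = 435897/512.
Numerically: E[X] ≈ 851.361328.

E[X] = C(37,5)·2^(1−C(5,2)) = 435897/512 ≈ 851.361328.


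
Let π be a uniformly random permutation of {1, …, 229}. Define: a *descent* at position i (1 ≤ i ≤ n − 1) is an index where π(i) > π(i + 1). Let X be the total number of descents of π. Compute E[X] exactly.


Write X = Σ X_I over i = 1, …, 228, with X_I the indicator of one descent.
There are 228 indicators.
For each fixed i, the pair (π(i), π(i+1)) is a uniformly random ordered pair of distinct values from {1, …, 229}; by symmetry P[π(i) > π(i+1)] = 1/2.
By linearity: E[X] = 228 · (1/2) = (229 − 1) · (1/2) = 114 ≈ 114.000000.

E[X] = 114 = 114.000000.


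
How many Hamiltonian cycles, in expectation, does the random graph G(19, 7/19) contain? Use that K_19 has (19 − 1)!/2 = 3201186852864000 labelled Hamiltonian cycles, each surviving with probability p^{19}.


K_19 has (19 − 1)!/2 = 3201186852864000 labelled Hamiltonian cycles.
For each such Hamiltonian cycle H, let X_H = 1 if all 19 edges of H are present in G. Then P[X_H = 1] = p^{19} = (7/19)^{19} = 11398895185373143/1978419655660313589123979.
By linearity: E[X] = Σ_H E[X_H] = 3201186852864000 · p^{19} = 3201186852864000 · 11398895185373143/1978419655660313589123979 = 36489993404591253525678231552000/1978419655660313589123979.
Numerically: E[X] ≈ 1.8444e+07.

E[X] = 3201186852864000 · (7/19)^{19} = 36489993404591253525678231552000/1978419655660313589123979 ≈ 1.8444e+07.


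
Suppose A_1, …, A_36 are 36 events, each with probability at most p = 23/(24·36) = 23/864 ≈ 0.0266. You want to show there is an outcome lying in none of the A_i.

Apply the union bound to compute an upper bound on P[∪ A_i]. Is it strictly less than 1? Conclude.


Union bound: P[∪_{i=1}^{36} A_i] ≤ Σ_i P[A_i] ≤ 36·p = 36·(23/864) = 23/24.
Numerically: 23/24 ≈ 0.9583.
Is 23/24 < 1? YES.
Since P[∪ A_i] ≤ 23/24 < 1, the complement has P[∩ A_i^c] ≥ 1 − 23/24 = 1/24 > 0, so some outcome avoids every A_i.

36·p = 23/24 ≈ 0.9583; existence CERTIFIED by the union bound.


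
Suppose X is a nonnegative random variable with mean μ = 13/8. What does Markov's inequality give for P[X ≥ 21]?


μ = E[X] = 13/8, a = 21.
Markov: P[X ≥ 21] ≤ μ/a = (13/8)/21 = 13/168.
Numerically: ≈ 0.0774.
(Since a = 21 > μ = 1.6250, the bound 13/168 is < 1 and informative.)

P[X ≥ 21] ≤ 13/168 ≈ 0.0774.


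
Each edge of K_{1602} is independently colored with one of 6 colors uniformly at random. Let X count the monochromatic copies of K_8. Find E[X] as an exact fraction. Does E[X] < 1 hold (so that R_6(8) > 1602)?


E[X] = C(1602, 8) · 6^{1 − 28} = 1057248389245018627800 · 6^{−27} = 1057248389245018627800/1023490369077469249536.
As a reduced fraction: E[X] = 14684005406180814275/14215144014964850688 ≈ 1.032983.
Is E[X] < 1? NO.
Since E[X] ≥ 1, the first-moment bound is inconclusive at n = 1602; it does NOT by itself certify R_6(8) > 1602.

E[X] = 14684005406180814275/14215144014964850688 ≈ 1.032983; E[X] ≥ 1; first-moment method inconclusive here.


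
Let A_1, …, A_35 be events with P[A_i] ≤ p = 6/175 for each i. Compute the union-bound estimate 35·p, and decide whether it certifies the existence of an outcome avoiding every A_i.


Union bound: P[∪_{i=1}^{35} A_i] ≤ Σ_i P[A_i] ≤ 35·p = 35·(6/175) = 6/5.
Numerically: 6/5 ≈ 1.200.
Is 6/5 < 1? NO.
Since the bound 6/5 is ≥ 1, the union bound is uninformative here; it does NOT by itself certify existence.

35·p = 6/5 ≈ 1.200; existence NOT certified by the union bound.


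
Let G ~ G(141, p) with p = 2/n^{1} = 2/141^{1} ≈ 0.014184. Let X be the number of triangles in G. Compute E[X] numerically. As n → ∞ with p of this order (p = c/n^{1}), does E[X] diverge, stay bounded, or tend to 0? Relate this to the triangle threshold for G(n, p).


Number of potential triangles: C(141, 3) = 457310.
Each occurs with probability p³ ≈ (0.014184)³ ≈ 2.8538599e-06.
By linearity: E[X] = C(141, 3)·p³ ≈ 457310 · 2.8538599e-06 ≈ 1.30510.
Here α = 1, so p = 2/n is exactly at the triangle threshold p ~ 1/n. Asymptotically E[X] → c³/6 = 2³/6 = 4/3 ≈ 1.33333, a bounded constant. In this regime the triangle count is asymptotically Poisson(c³/6).

E[X] ≈ 1.30510; in regime p = Θ(1/n^{1}) E[X] stays bounded (at the triangle threshold p ~ 1/n).
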